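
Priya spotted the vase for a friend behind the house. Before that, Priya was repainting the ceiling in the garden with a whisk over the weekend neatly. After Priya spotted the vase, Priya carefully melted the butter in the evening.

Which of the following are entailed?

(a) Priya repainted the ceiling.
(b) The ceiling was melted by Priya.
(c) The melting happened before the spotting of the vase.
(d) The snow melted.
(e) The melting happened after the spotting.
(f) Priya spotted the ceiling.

(a) Not entailed — 'was repainting' is progressive on an accomplishment; it does not entail the completed 'repainted'.
(b) Not entailed — Priya melted the butter, not the ceiling; the ceiling belongs to the repainting event.
(c) Not entailed — the narrative places the spotting before the melting, not after.
(d) Not entailed — the butter is what melted, not the snow.
(e) Entailed — the narrative places the spotting before the melting.
(f) Not entailed — Priya spotted the vase, not the ceiling; the ceiling belongs to the repainting event.

(e)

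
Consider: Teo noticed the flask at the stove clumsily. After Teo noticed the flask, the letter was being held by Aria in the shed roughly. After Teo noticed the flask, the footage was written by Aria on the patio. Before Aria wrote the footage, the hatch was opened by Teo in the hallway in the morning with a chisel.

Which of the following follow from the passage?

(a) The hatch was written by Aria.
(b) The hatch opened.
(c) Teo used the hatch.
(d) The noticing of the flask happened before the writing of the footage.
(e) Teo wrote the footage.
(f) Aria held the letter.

(b), (d), (f)

(a) Not entailed — Aria wrote the footage, not the hatch; the hatch belongs to the opening event.
(b) Entailed — 'Teo opened the hatch' is causative; it entails the inchoative 'the hatch opened'.
(c) Not entailed — the hatch is the patient, not an instrument — Teo used a chisel.
(d) Entailed — the narrative places the noticing before the writing.
(e) Not entailed — the passage has Aria writing the footage, not Teo.
(f) Entailed — 'hold' is an activity; 'was holding' entails that some holding happened, so 'held' holds.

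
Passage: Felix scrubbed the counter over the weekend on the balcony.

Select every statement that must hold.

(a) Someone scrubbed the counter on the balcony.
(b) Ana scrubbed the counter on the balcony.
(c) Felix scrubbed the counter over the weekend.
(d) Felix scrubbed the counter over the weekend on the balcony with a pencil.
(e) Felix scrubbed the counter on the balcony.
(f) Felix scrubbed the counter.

(a), (c), (e), (f)

(a) Entailed — dropping 'over the weekend' and generalizing the agent leaves a sub-description the original still satisfies.
(b) Not entailed — the passage has Felix scrubbing the counter, not Ana.
(c) Entailed — the original entails any weakening of itself; this just drops 'on the balcony'.
(d) Not entailed — 'with a pencil' adds information not in the original event.
(e) Entailed — every conjunct here is already in the original scrubbing event.
(f) Entailed — dropping 'on the balcony', 'over the weekend' leaves a sub-description the original still satisfies.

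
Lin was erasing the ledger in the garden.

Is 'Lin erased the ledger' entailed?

no

'was erasing' is progressive; for an accomplishment like 'erase the ledger', it doesn't entail completion.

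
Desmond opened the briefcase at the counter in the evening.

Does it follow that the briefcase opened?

'Desmond opened the briefcase' is the causative; it entails the inchoative 'the briefcase opened'.

yes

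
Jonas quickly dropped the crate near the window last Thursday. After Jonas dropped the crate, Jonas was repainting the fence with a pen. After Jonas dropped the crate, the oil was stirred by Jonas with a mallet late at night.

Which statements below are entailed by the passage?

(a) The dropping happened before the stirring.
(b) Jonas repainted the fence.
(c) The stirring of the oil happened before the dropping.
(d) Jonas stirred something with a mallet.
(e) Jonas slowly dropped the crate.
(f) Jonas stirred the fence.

(a) Entailed — the narrative places the dropping before the stirring.
(b) Not entailed — 'was repainting' is progressive on an accomplishment; it does not entail the completed 'repainted'.
(c) Not entailed — the narrative places the dropping before the stirring, not after.
(d) Entailed — the original entails any weakening of itself; this just drops 'late at night' and generalizes the patient.
(e) Not entailed — 'slowly' adds a manner not in (and inconsistent with) the original.
(f) Not entailed — Jonas stirred the oil, not the fence; the fence belongs to the repainting event.

(a), (d)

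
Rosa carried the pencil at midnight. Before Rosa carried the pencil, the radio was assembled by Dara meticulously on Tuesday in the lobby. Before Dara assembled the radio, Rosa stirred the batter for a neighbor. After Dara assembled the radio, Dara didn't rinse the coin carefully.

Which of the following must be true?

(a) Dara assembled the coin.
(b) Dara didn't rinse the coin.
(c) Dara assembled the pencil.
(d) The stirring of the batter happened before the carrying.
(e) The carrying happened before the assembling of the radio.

(a) Not entailed — Dara assembled the radio, not the coin; the coin belongs to the rinsing event.
(b) Not entailed — dropping 'carefully' under negation is not valid — the original leaves open that Dara rinsed the coin some other way.
(c) Not entailed — Dara assembled the radio, not the pencil; the pencil belongs to the carrying event.
(d) Entailed — the narrative places the stirring before the carrying.
(e) Not entailed — the narrative places the assembling before the carrying, not after.

(d)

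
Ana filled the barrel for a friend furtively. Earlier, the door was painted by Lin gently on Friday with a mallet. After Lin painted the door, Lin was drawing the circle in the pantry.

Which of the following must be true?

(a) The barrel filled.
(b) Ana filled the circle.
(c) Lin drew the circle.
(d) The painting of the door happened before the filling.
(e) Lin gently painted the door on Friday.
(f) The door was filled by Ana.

(a), (d), (e)

(a) Entailed — 'Ana filled the barrel' is causative; it entails the inchoative 'the barrel filled'.
(b) Not entailed — Ana filled the barrel, not the circle; the circle belongs to the drawing event.
(c) Not entailed — 'was drawing' is progressive on an accomplishment; it does not entail the completed 'drew'.
(d) Entailed — the narrative places the painting before the filling.
(e) Entailed — dropping 'with a mallet' leaves a sub-description the original still satisfies.
(f) Not entailed — Ana filled the barrel, not the door; the door belongs to the painting event.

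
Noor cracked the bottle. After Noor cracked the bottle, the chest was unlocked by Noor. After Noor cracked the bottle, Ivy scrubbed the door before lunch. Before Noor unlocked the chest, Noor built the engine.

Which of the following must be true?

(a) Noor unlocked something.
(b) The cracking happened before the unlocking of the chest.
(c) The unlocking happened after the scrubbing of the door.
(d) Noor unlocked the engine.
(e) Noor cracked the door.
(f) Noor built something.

(a) Entailed — generalizing the patient leaves a sub-description the original still satisfies.
(b) Entailed — the narrative places the cracking before the unlocking.
(c) Not entailed — the narrative doesn't order the scrubbing relative to the unlocking.
(d) Not entailed — Noor unlocked the chest, not the engine; the engine belongs to the building event.
(e) Not entailed — Noor cracked the bottle, not the door; the door belongs to the scrubbing event.
(f) Entailed — the original entails any weakening of itself; this just generalizes the patient.

(a), (b), (f)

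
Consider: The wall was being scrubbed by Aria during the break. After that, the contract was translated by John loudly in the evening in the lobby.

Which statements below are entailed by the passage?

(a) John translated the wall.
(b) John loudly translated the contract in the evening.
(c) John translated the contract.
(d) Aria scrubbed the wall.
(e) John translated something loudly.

(a) Not entailed — John translated the contract, not the wall; the wall belongs to the scrubbing event.
(b) Entailed — the original entails any weakening of itself; this just drops 'in the lobby'.
(c) Entailed — the original entails any weakening of itself; this just drops 'in the evening', 'in the lobby', 'loudly'.
(d) Entailed — 'scrub' is an activity; 'was scrubbing' entails that some scrubbing happened, so 'scrubbed' holds.
(e) Entailed — dropping 'in the evening', 'in the lobby' and generalizing the patient leaves a sub-description the original still satisfies.

(b), (c), (d), (e)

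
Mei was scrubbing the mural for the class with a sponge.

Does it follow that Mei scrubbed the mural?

yes

'scrub' is atelic; if Mei was scrubbing the mural, then Mei scrubbed the mural (for some time).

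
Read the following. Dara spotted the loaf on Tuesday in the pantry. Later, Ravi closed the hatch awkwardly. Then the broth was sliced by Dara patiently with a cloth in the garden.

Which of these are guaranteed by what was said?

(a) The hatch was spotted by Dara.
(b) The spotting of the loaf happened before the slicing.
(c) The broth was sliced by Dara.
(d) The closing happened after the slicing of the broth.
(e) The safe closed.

(b), (c)

(a) Not entailed — Dara spotted the loaf, not the hatch; the hatch belongs to the closing event.
(b) Entailed — the narrative places the spotting before the slicing.
(c) Entailed — the original entails any weakening of itself; this just drops 'patiently', 'with a cloth', 'in the garden'.
(d) Not entailed — the narrative places the closing before the slicing, not after.
(e) Not entailed — the hatch is what closed, not the safe.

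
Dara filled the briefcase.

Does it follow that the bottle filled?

Nothing is said about any bottle; only the briefcase is affected.

no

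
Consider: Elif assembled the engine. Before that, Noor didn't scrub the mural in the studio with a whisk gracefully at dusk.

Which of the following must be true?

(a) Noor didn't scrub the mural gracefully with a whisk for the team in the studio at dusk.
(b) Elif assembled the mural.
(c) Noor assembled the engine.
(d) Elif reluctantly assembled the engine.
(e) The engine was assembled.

(a) Entailed — under negation, adding a further restriction is entailed: if no such scrubbing event occurred, none occurred for the team either.
(b) Not entailed — Elif assembled the engine, not the mural; the mural belongs to the scrubbing event.
(c) Not entailed — the passage has Elif assembling the engine, not Noor.
(d) Not entailed — 'reluctantly' adds information not in the original event.
(e) Entailed — this follows by dropping conjuncts from the assembling event's description.

(a), (e)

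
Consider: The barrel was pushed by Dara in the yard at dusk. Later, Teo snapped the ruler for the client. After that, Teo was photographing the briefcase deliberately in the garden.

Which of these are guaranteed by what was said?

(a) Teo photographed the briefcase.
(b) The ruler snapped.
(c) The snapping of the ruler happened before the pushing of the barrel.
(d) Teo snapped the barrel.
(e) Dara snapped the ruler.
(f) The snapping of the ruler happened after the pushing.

(a) Not entailed — 'was photographing' is progressive on an accomplishment; it does not entail the completed 'photographed'.
(b) Entailed — 'Teo snapped the ruler' is causative; it entails the inchoative 'the ruler snapped'.
(c) Not entailed — the narrative places the pushing before the snapping, not after.
(d) Not entailed — Teo snapped the ruler, not the barrel; the barrel belongs to the pushing event.
(e) Not entailed — the passage has Teo snapping the ruler, not Dara.
(f) Entailed — the narrative places the pushing before the snapping.

(b), (f)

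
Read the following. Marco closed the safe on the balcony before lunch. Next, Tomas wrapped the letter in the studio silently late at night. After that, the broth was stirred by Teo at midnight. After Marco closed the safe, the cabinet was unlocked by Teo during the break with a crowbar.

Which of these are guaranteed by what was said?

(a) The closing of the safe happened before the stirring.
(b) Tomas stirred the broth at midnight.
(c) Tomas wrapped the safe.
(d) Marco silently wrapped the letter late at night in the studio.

(a)

(a) Entailed — the narrative places the closing before the stirring.
(b) Not entailed — the passage has Teo stirring the broth, not Tomas.
(c) Not entailed — Tomas wrapped the letter, not the safe; the safe belongs to the closing event.
(d) Not entailed — the passage has Tomas wrapping the letter, not Marco.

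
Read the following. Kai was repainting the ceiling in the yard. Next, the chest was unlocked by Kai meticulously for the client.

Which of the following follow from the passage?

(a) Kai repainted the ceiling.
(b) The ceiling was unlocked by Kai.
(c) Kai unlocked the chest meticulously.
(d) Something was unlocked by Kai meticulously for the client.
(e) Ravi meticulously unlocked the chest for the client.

(c), (d)

(a) Not entailed — 'was repainting' is progressive on an accomplishment; it does not entail the completed 'repainted'.
(b) Not entailed — Kai unlocked the chest, not the ceiling; the ceiling belongs to the repainting event.
(c) Entailed — this follows by dropping conjuncts from the unlocking event's description.
(d) Entailed — every conjunct here is already in the original unlocking event.
(e) Not entailed — the passage has Kai unlocking the chest, not Ravi.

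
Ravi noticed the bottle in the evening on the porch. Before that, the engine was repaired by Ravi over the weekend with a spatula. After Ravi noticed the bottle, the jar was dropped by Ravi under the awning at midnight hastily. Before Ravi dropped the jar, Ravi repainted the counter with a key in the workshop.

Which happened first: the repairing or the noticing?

the repairing

The connectives place the repairing before the noticing.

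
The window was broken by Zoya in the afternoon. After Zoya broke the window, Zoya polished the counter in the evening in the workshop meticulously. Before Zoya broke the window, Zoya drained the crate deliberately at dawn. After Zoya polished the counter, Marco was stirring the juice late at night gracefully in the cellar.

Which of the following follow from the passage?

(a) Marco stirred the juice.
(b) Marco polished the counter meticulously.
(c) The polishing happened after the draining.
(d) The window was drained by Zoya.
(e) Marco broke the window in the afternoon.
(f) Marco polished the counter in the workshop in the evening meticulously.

(a), (c)

(a) Entailed — 'stir' is an activity; 'was stirring' entails that some stirring happened, so 'stirred' holds.
(b) Not entailed — the passage has Zoya polishing the counter, not Marco.
(c) Entailed — the narrative places the draining before the polishing.
(d) Not entailed — Zoya drained the crate, not the window; the window belongs to the breaking event.
(e) Not entailed — the passage has Zoya breaking the window, not Marco.
(f) Not entailed — the passage has Zoya polishing the counter, not Marco.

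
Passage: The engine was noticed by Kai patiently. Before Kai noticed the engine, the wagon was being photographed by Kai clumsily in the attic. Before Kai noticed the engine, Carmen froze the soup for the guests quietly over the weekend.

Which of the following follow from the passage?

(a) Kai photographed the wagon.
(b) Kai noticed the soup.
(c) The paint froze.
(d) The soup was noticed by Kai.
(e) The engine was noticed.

(a) Not entailed — 'was photographing' is progressive on an accomplishment; it does not entail the completed 'photographed'.
(b) Not entailed — Kai noticed the engine, not the soup; the soup belongs to the freezing event.
(c) Not entailed — the soup is what froze, not the paint.
(d) Not entailed — Kai noticed the engine, not the soup; the soup belongs to the freezing event.
(e) Entailed — the original entails any weakening of itself; this just drops 'patiently' and generalizes the agent.

(e)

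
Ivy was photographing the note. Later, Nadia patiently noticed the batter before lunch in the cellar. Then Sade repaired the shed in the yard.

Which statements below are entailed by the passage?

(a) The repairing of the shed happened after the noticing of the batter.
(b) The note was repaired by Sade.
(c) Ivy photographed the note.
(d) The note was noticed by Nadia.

(a) Entailed — the narrative places the noticing before the repairing.
(b) Not entailed — Sade repaired the shed, not the note; the note belongs to the photographing event.
(c) Not entailed — 'was photographing' is progressive on an accomplishment; it does not entail the completed 'photographed'.
(d) Not entailed — Nadia noticed the batter, not the note; the note belongs to the photographing event.

(a)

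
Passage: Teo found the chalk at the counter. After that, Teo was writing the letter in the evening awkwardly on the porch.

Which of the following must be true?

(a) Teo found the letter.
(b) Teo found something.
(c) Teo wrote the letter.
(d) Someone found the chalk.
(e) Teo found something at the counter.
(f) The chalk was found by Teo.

(b), (d), (e), (f)

(a) Not entailed — Teo found the chalk, not the letter; the letter belongs to the writing event.
(b) Entailed — this follows by dropping conjuncts from the finding event's description.
(c) Not entailed — 'was writing' is progressive on an accomplishment; it does not entail the completed 'wrote'.
(d) Entailed — the original entails any weakening of itself; this just drops 'at the counter' and generalizes the agent.
(e) Entailed — this follows by dropping conjuncts from the finding event's description.
(f) Entailed — the original entails any weakening of itself; this just drops 'at the counter'.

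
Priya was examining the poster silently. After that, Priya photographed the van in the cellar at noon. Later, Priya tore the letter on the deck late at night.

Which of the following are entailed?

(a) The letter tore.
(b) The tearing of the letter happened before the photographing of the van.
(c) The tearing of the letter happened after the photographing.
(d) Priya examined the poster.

(a), (c), (d)

(a) Entailed — 'Priya tore the letter' is causative; it entails the inchoative 'the letter tore'.
(b) Not entailed — the narrative places the photographing before the tearing, not after.
(c) Entailed — the narrative places the photographing before the tearing.
(d) Entailed — 'examine' is an activity; 'was examining' entails that some examining happened, so 'examined' holds.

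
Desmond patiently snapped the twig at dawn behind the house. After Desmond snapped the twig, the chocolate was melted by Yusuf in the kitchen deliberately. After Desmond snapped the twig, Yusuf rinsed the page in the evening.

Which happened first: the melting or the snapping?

The connectives place the snapping before the melting.

the snapping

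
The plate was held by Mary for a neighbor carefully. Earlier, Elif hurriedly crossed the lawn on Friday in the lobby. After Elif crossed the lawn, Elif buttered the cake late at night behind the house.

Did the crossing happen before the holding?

The narrative orders the crossing before the holding.

yes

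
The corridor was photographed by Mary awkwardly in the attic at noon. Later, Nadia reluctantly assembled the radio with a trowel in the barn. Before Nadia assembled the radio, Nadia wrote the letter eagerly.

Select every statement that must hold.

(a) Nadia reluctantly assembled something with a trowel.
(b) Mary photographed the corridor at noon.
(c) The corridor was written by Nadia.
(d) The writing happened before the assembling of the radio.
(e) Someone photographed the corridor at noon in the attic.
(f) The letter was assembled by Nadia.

(a) Entailed — this follows by dropping conjuncts from the assembling event's description.
(b) Entailed — every conjunct here is already in the original photographing event.
(c) Not entailed — Nadia wrote the letter, not the corridor; the corridor belongs to the photographing event.
(d) Entailed — the narrative places the writing before the assembling.
(e) Entailed — dropping 'awkwardly' and generalizing the agent leaves a sub-description the original still satisfies.
(f) Not entailed — Nadia assembled the radio, not the letter; the letter belongs to the writing event.

(a), (b), (d), (e)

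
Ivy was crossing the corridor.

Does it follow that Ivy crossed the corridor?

no

'was crossing' is progressive; for an accomplishment like 'cross the corridor', it doesn't entail completion.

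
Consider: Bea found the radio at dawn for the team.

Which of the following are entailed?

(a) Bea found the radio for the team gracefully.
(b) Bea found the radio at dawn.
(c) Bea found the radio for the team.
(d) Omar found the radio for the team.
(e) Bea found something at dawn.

(a) Not entailed — 'gracefully' adds information not in the original event.
(b) Entailed — every conjunct here is already in the original finding event.
(c) Entailed — dropping 'at dawn' leaves a sub-description the original still satisfies.
(d) Not entailed — the passage has Bea finding the radio, not Omar.
(e) Entailed — this follows by dropping conjuncts from the finding event's description.

(b), (c), (e)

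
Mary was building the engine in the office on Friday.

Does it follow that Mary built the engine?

'was building' is progressive; for an accomplishment like 'build the engine', it doesn't entail completion.

no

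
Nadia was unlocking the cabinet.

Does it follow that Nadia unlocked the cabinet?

no

'was unlocking' is progressive; for an accomplishment like 'unlock the cabinet', it doesn't entail completion.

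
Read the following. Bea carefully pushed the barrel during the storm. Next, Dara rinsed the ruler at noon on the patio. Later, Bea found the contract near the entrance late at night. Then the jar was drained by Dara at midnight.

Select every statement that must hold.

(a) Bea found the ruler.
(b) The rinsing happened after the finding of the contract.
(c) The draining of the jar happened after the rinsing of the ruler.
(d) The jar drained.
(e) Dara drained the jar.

(a) Not entailed — Bea found the contract, not the ruler; the ruler belongs to the rinsing event.
(b) Not entailed — the narrative places the rinsing before the finding, not after.
(c) Entailed — the narrative places the rinsing before the draining.
(d) Entailed — 'Dara drained the jar' is causative; it entails the inchoative 'the jar drained'.
(e) Entailed — the original entails any weakening of itself; this just drops 'at midnight'.

(c), (d), (e)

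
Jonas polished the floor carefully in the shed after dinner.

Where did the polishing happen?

in the shed

'in the shed' marks the location of the polishing event.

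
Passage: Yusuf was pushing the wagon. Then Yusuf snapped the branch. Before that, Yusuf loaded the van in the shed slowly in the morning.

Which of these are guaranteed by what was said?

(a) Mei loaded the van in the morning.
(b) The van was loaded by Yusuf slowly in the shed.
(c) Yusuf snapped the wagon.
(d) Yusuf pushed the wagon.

(b), (d)

(a) Not entailed — the passage has Yusuf loading the van, not Mei.
(b) Entailed — dropping 'in the morning' leaves a sub-description the original still satisfies.
(c) Not entailed — Yusuf snapped the branch, not the wagon; the wagon belongs to the pushing event.
(d) Entailed — 'push' is an activity; 'was pushing' entails that some pushing happened, so 'pushed' holds.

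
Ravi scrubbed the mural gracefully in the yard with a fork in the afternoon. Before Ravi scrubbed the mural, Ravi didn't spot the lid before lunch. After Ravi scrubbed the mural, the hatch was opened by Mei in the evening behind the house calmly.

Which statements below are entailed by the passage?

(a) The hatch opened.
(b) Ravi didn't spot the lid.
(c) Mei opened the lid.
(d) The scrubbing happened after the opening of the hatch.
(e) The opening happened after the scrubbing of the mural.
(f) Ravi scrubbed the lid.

(a) Entailed — 'Mei opened the hatch' is causative; it entails the inchoative 'the hatch opened'.
(b) Not entailed — dropping 'before lunch' under negation is not valid — the original leaves open that Ravi spotted the lid some other way.
(c) Not entailed — Mei opened the hatch, not the lid; the lid belongs to the spotting event.
(d) Not entailed — the narrative places the scrubbing before the opening, not after.
(e) Entailed — the narrative places the scrubbing before the opening.
(f) Not entailed — Ravi scrubbed the mural, not the lid; the lid belongs to the spotting event.

(a), (e)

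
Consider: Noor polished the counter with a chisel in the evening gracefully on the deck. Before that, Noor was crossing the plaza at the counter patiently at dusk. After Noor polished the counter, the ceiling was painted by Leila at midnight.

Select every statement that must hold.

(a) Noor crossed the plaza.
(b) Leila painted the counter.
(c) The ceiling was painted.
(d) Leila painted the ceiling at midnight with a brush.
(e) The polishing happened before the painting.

(a) Not entailed — 'was crossing' is progressive on an accomplishment; it does not entail the completed 'crossed'.
(b) Not entailed — Leila painted the ceiling, not the counter; the counter belongs to the polishing event.
(c) Entailed — every conjunct here is already in the original painting event.
(d) Not entailed — 'with a brush' adds information not in the original event.
(e) Entailed — the narrative places the polishing before the painting.

(c), (e)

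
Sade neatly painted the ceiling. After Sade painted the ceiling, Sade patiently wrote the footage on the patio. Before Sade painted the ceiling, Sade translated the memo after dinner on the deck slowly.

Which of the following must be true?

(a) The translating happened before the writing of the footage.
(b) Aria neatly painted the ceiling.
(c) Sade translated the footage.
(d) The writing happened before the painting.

(a) Entailed — the narrative places the translating before the writing.
(b) Not entailed — the passage has Sade painting the ceiling, not Aria.
(c) Not entailed — Sade translated the memo, not the footage; the footage belongs to the writing event.
(d) Not entailed — the narrative places the painting before the writing, not after.

(a)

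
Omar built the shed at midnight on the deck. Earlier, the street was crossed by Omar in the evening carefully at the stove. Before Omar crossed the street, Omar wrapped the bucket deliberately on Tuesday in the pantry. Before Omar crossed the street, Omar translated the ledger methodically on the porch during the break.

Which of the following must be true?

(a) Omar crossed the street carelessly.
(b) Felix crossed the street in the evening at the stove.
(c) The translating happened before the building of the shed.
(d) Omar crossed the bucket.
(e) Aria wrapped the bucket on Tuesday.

(a) Not entailed — 'carelessly' adds a manner not in (and inconsistent with) the original.
(b) Not entailed — the passage has Omar crossing the street, not Felix.
(c) Entailed — the narrative places the translating before the building.
(d) Not entailed — Omar crossed the street, not the bucket; the bucket belongs to the wrapping event.
(e) Not entailed — the passage has Omar wrapping the bucket, not Aria.

(c)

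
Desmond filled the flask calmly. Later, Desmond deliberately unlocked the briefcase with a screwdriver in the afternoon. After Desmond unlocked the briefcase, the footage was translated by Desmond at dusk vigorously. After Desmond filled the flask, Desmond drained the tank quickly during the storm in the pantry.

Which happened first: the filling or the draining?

the filling

The connectives place the filling before the draining.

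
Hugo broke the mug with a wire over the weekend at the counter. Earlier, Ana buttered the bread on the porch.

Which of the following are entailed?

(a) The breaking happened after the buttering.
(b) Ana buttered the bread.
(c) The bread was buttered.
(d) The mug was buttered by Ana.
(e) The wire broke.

(a), (b), (c)

(a) Entailed — the narrative places the buttering before the breaking.
(b) Entailed — dropping 'on the porch' leaves a sub-description the original still satisfies.
(c) Entailed — dropping 'on the porch' and generalizing the agent leaves a sub-description the original still satisfies.
(d) Not entailed — Ana buttered the bread, not the mug; the mug belongs to the breaking event.
(e) Not entailed — the mug is what broke, not the wire.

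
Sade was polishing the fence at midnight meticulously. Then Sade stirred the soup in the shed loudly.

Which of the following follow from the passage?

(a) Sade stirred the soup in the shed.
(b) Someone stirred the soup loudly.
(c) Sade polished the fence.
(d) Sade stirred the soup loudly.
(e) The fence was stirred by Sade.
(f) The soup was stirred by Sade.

(a), (b), (c), (d), (f)

(a) Entailed — dropping 'loudly' leaves a sub-description the original still satisfies.
(b) Entailed — every conjunct here is already in the original stirring event.
(c) Entailed — 'polish' is an activity; 'was polishing' entails that some polishing happened, so 'polished' holds.
(d) Entailed — this follows by dropping conjuncts from the stirring event's description.
(e) Not entailed — Sade stirred the soup, not the fence; the fence belongs to the polishing event.
(f) Entailed — the original entails any weakening of itself; this just drops 'loudly', 'in the shed'.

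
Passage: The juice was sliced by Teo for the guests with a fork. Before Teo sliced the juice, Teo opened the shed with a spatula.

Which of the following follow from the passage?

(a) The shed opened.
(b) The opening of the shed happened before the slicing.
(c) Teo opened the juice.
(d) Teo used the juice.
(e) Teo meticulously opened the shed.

(a) Entailed — 'Teo opened the shed' is causative; it entails the inchoative 'the shed opened'.
(b) Entailed — the narrative places the opening before the slicing.
(c) Not entailed — Teo opened the shed, not the juice; the juice belongs to the slicing event.
(d) Not entailed — the juice is the patient, not an instrument — Teo used a fork.
(e) Not entailed — 'meticulously' adds information not in the original event.

(a), (b)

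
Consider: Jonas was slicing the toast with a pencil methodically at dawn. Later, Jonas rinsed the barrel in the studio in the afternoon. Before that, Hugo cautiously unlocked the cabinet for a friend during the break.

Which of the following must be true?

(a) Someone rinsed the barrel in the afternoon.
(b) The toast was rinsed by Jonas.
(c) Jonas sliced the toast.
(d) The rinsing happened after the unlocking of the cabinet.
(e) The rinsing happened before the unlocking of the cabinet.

(a), (d)

(a) Entailed — the original entails any weakening of itself; this just drops 'in the studio' and generalizes the agent.
(b) Not entailed — Jonas rinsed the barrel, not the toast; the toast belongs to the slicing event.
(c) Not entailed — 'was slicing' is progressive on an accomplishment; it does not entail the completed 'sliced'.
(d) Entailed — the narrative places the unlocking before the rinsing.
(e) Not entailed — the narrative places the unlocking before the rinsing, not after.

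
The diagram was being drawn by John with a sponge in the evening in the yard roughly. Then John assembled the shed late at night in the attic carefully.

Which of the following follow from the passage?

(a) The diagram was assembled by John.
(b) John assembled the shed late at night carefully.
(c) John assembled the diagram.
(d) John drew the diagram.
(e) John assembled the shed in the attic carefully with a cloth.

(a) Not entailed — John assembled the shed, not the diagram; the diagram belongs to the drawing event.
(b) Entailed — this follows by dropping conjuncts from the assembling event's description.
(c) Not entailed — John assembled the shed, not the diagram; the diagram belongs to the drawing event.
(d) Not entailed — 'was drawing' is progressive on an accomplishment; it does not entail the completed 'drew'.
(e) Not entailed — 'with a cloth' adds information not in the original event.

(b)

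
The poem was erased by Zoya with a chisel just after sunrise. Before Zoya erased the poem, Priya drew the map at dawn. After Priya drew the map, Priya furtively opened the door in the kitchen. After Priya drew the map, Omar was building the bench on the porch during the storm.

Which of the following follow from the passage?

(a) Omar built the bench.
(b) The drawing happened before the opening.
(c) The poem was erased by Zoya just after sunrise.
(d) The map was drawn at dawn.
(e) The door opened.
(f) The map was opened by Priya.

(b), (c), (d), (e)

(a) Not entailed — 'was building' is progressive on an accomplishment; it does not entail the completed 'built'.
(b) Entailed — the narrative places the drawing before the opening.
(c) Entailed — dropping 'with a chisel' leaves a sub-description the original still satisfies.
(d) Entailed — generalizing the agent leaves a sub-description the original still satisfies.
(e) Entailed — 'Priya opened the door' is causative; it entails the inchoative 'the door opened'.
(f) Not entailed — Priya opened the door, not the map; the map belongs to the drawing event.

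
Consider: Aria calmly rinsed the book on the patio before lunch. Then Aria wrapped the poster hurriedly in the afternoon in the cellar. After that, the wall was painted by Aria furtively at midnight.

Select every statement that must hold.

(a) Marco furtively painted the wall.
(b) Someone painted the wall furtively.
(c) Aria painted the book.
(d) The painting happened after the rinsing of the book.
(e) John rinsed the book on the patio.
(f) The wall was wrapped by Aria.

(a) Not entailed — the passage has Aria painting the wall, not Marco.
(b) Entailed — dropping 'at midnight' and generalizing the agent leaves a sub-description the original still satisfies.
(c) Not entailed — Aria painted the wall, not the book; the book belongs to the rinsing event.
(d) Entailed — the narrative places the rinsing before the painting.
(e) Not entailed — the passage has Aria rinsing the book, not John.
(f) Not entailed — Aria wrapped the poster, not the wall; the wall belongs to the painting event.

(b), (d)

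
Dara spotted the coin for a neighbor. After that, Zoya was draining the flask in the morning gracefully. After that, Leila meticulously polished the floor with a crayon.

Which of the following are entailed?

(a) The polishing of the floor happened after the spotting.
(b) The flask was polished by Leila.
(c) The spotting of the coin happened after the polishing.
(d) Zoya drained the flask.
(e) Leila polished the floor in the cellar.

(a) Entailed — the narrative places the spotting before the polishing.
(b) Not entailed — Leila polished the floor, not the flask; the flask belongs to the draining event.
(c) Not entailed — the narrative places the spotting before the polishing, not after.
(d) Not entailed — 'was draining' is progressive on an accomplishment; it does not entail the completed 'drained'.
(e) Not entailed — 'in the cellar' adds information not in the original event.

(a)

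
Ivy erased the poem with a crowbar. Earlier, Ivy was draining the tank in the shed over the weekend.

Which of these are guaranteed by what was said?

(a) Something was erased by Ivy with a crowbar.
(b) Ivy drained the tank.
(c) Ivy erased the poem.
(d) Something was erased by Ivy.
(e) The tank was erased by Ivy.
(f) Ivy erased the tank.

(a) Entailed — the original entails any weakening of itself; this just generalizes the patient.
(b) Not entailed — 'was draining' is progressive on an accomplishment; it does not entail the completed 'drained'.
(c) Entailed — dropping 'with a crowbar' leaves a sub-description the original still satisfies.
(d) Entailed — every conjunct here is already in the original erasing event.
(e) Not entailed — Ivy erased the poem, not the tank; the tank belongs to the draining event.
(f) Not entailed — Ivy erased the poem, not the tank; the tank belongs to the draining event.

(a), (c), (d)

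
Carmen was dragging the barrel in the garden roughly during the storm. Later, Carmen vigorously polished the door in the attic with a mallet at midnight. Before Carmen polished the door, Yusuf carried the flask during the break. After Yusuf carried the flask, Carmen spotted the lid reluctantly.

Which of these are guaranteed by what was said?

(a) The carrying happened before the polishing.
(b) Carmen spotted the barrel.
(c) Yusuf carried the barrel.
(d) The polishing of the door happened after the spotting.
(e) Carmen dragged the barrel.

(a) Entailed — the narrative places the carrying before the polishing.
(b) Not entailed — Carmen spotted the lid, not the barrel; the barrel belongs to the dragging event.
(c) Not entailed — Yusuf carried the flask, not the barrel; the barrel belongs to the dragging event.
(d) Not entailed — the narrative doesn't order the spotting relative to the polishing.
(e) Entailed — 'drag' is an activity; 'was dragging' entails that some dragging happened, so 'dragged' holds.

(a), (e)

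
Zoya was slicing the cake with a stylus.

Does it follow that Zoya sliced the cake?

'was slicing' is progressive; for an accomplishment like 'slice the cake', it doesn't entail completion.

no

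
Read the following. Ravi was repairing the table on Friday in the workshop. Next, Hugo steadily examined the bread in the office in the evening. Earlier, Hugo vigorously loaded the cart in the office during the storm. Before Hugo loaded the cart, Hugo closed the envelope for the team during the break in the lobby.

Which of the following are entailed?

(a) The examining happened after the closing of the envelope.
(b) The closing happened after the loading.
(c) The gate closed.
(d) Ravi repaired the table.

(a) Entailed — the narrative places the closing before the examining.
(b) Not entailed — the narrative places the closing before the loading, not after.
(c) Not entailed — the envelope is what closed, not the gate.
(d) Not entailed — 'was repairing' is progressive on an accomplishment; it does not entail the completed 'repaired'.

(a)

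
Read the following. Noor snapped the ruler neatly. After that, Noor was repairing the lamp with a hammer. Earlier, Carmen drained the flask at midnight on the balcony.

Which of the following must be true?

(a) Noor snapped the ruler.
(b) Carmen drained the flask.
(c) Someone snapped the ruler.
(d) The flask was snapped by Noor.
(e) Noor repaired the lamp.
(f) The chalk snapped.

(a), (b), (c)

(a) Entailed — dropping 'neatly' leaves a sub-description the original still satisfies.
(b) Entailed — dropping 'on the balcony', 'at midnight' leaves a sub-description the original still satisfies.
(c) Entailed — this follows by dropping conjuncts from the snapping event's description.
(d) Not entailed — Noor snapped the ruler, not the flask; the flask belongs to the draining event.
(e) Not entailed — 'was repairing' is progressive on an accomplishment; it does not entail the completed 'repaired'.
(f) Not entailed — the ruler is what snapped, not the chalk.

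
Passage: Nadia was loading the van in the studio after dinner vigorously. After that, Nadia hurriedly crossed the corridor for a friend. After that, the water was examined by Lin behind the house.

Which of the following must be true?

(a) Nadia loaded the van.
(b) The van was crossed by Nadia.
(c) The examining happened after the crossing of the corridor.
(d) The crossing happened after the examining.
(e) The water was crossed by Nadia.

(a) Not entailed — 'was loading' is progressive on an accomplishment; it does not entail the completed 'loaded'.
(b) Not entailed — Nadia crossed the corridor, not the van; the van belongs to the loading event.
(c) Entailed — the narrative places the crossing before the examining.
(d) Not entailed — the narrative places the crossing before the examining, not after.
(e) Not entailed — Nadia crossed the corridor, not the water; the water belongs to the examining event.

(c)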